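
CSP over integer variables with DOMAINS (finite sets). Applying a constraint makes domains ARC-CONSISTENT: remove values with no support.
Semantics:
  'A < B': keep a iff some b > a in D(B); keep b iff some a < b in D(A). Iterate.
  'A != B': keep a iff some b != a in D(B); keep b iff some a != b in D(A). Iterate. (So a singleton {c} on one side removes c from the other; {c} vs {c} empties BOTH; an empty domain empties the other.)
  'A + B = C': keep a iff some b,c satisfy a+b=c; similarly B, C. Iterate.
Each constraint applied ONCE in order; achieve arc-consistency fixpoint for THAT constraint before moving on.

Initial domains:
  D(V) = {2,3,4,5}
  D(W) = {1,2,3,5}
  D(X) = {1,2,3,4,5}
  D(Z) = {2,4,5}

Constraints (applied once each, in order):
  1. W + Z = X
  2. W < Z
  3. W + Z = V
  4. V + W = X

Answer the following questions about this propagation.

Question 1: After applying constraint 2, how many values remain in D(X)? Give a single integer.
Constraint 1 (W + Z = X) on D(W)={1,2,3,5} D(Z)={2,4,5} D(X)={1,2,3,4,5}: W {1,2,3,5}->{1,2,3}; Z {2,4,5}->{2,4}; X {1,2,3,4,5}->{3,4,5}
Constraint 2 (W < Z) on D(W)={1,2,3} D(Z)={2,4}: no change
So after constraint 2: D(X)={3,4,5}, size = 3

Answer: 3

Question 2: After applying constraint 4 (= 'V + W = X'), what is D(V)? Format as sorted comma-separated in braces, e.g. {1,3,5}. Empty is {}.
Constraint 1 (W + Z = X) on D(W)={1,2,3,5} D(Z)={2,4,5} D(X)={1,2,3,4,5}: W {1,2,3,5}->{1,2,3}; Z {2,4,5}->{2,4}; X {1,2,3,4,5}->{3,4,5}
Constraint 2 (W < Z) on D(W)={1,2,3} D(Z)={2,4}: no change
Constraint 3 (W + Z = V) on D(W)={1,2,3} D(Z)={2,4} D(V)={2,3,4,5}: V {2,3,4,5}->{3,4,5}
Constraint 4 (V + W = X) on D(V)={3,4,5} D(W)={1,2,3} D(X)={3,4,5}: V {3,4,5}->{3,4}; W {1,2,3}->{1,2}; X {3,4,5}->{4,5}
So after constraint 4: D(V) = {3,4}

Answer: {3,4}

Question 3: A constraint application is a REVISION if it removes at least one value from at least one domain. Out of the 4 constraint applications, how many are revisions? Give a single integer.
Answer: 3

Derivation:
Constraint 1 (W + Z = X) on D(W)={1,2,3,5} D(Z)={2,4,5} D(X)={1,2,3,4,5}: W {1,2,3,5}->{1,2,3}; Z {2,4,5}->{2,4}; X {1,2,3,4,5}->{3,4,5} => REVISION
Constraint 2 (W < Z) on D(W)={1,2,3} D(Z)={2,4}: no change => not a revision
Constraint 3 (W + Z = V) on D(W)={1,2,3} D(Z)={2,4} D(V)={2,3,4,5}: V {2,3,4,5}->{3,4,5} => REVISION
Constraint 4 (V + W = X) on D(V)={3,4,5} D(W)={1,2,3} D(X)={3,4,5}: V {3,4,5}->{3,4}; W {1,2,3}->{1,2}; X {3,4,5}->{4,5} => REVISION
Total revisions = 3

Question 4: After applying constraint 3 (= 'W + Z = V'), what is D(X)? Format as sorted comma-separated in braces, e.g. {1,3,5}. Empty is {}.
Constraint 1 (W + Z = X) on D(W)={1,2,3,5} D(Z)={2,4,5} D(X)={1,2,3,4,5}: W {1,2,3,5}->{1,2,3}; Z {2,4,5}->{2,4}; X {1,2,3,4,5}->{3,4,5}
Constraint 2 (W < Z) on D(W)={1,2,3} D(Z)={2,4}: no change
Constraint 3 (W + Z = V) on D(W)={1,2,3} D(Z)={2,4} D(V)={2,3,4,5}: V {2,3,4,5}->{3,4,5}
So after constraint 3: D(X) = {3,4,5}

Answer: {3,4,5}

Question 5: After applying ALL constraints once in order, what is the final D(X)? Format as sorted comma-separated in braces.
Answer: {4,5}

Derivation:
Constraint 1 (W + Z = X) on D(W)={1,2,3,5} D(Z)={2,4,5} D(X)={1,2,3,4,5}: W {1,2,3,5}->{1,2,3}; Z {2,4,5}->{2,4}; X {1,2,3,4,5}->{3,4,5}
Constraint 2 (W < Z) on D(W)={1,2,3} D(Z)={2,4}: no change
Constraint 3 (W + Z = V) on D(W)={1,2,3} D(Z)={2,4} D(V)={2,3,4,5}: V {2,3,4,5}->{3,4,5}
Constraint 4 (V + W = X) on D(V)={3,4,5} D(W)={1,2,3} D(X)={3,4,5}: V {3,4,5}->{3,4}; W {1,2,3}->{1,2}; X {3,4,5}->{4,5}
So after all 4 constraints: D(X) = {4,5}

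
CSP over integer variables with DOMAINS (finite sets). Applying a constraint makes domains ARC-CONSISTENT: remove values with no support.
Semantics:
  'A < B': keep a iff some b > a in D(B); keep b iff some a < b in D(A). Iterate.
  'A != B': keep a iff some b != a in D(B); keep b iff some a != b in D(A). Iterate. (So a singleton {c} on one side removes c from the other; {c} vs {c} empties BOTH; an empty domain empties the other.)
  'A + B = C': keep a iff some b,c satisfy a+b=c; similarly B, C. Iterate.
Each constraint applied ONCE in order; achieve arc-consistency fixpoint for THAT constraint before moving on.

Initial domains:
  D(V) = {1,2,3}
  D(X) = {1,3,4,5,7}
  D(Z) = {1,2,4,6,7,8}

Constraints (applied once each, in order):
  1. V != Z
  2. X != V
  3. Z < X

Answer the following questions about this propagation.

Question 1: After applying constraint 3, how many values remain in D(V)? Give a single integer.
Constraint 1 (V != Z) on D(V)={1,2,3} D(Z)={1,2,4,6,7,8}: no change
Constraint 2 (X != V) on D(X)={1,3,4,5,7} D(V)={1,2,3}: no change
Constraint 3 (Z < X) on D(Z)={1,2,4,6,7,8} D(X)={1,3,4,5,7}: Z {1,2,4,6,7,8}->{1,2,4,6}; X {1,3,4,5,7}->{3,4,5,7}
So after constraint 3: D(V)={1,2,3}, size = 3

Answer: 3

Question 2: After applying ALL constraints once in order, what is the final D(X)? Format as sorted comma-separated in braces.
Answer: {3,4,5,7}

Derivation:
Constraint 1 (V != Z) on D(V)={1,2,3} D(Z)={1,2,4,6,7,8}: no change
Constraint 2 (X != V) on D(X)={1,3,4,5,7} D(V)={1,2,3}: no change
Constraint 3 (Z < X) on D(Z)={1,2,4,6,7,8} D(X)={1,3,4,5,7}: Z {1,2,4,6,7,8}->{1,2,4,6}; X {1,3,4,5,7}->{3,4,5,7}
So after all 3 constraints: D(X) = {3,4,5,7}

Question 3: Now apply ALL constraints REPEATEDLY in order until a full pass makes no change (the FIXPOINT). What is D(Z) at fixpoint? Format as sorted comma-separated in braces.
pass 0 (initial): D(Z)={1,2,4,6,7,8}
pass 1: X {1,3,4,5,7}->{3,4,5,7}; Z {1,2,4,6,7,8}->{1,2,4,6}
pass 2: no change
Fixpoint after 2 passes: D(Z) = {1,2,4,6}

Answer: {1,2,4,6}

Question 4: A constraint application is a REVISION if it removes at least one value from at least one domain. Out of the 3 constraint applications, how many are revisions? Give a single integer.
Constraint 1 (V != Z) on D(V)={1,2,3} D(Z)={1,2,4,6,7,8}: no change => not a revision
Constraint 2 (X != V) on D(X)={1,3,4,5,7} D(V)={1,2,3}: no change => not a revision
Constraint 3 (Z < X) on D(Z)={1,2,4,6,7,8} D(X)={1,3,4,5,7}: Z {1,2,4,6,7,8}->{1,2,4,6}; X {1,3,4,5,7}->{3,4,5,7} => REVISION
Total revisions = 1

Answer: 1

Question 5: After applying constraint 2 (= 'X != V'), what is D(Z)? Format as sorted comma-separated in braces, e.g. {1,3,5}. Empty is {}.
Constraint 1 (V != Z) on D(V)={1,2,3} D(Z)={1,2,4,6,7,8}: no change
Constraint 2 (X != V) on D(X)={1,3,4,5,7} D(V)={1,2,3}: no change
So after constraint 2: D(Z) = {1,2,4,6,7,8}

Answer: {1,2,4,6,7,8}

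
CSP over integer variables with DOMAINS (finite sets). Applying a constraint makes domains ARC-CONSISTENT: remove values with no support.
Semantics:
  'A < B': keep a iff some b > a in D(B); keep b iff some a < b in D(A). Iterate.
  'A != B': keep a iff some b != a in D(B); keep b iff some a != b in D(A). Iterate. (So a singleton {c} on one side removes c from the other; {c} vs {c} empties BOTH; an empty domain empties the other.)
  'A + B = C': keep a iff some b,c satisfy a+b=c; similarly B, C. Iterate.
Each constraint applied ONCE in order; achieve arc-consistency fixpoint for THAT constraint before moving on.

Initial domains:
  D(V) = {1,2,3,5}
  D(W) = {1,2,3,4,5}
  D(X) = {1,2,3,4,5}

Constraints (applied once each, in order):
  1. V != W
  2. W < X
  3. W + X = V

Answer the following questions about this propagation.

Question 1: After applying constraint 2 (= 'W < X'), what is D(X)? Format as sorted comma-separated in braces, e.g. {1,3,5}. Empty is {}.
Answer: {2,3,4,5}

Derivation:
Constraint 1 (V != W) on D(V)={1,2,3,5} D(W)={1,2,3,4,5}: no change
Constraint 2 (W < X) on D(W)={1,2,3,4,5} D(X)={1,2,3,4,5}: W {1,2,3,4,5}->{1,2,3,4}; X {1,2,3,4,5}->{2,3,4,5}
So after constraint 2: D(X) = {2,3,4,5}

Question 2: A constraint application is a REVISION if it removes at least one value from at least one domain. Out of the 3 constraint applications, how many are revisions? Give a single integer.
Answer: 2

Derivation:
Constraint 1 (V != W) on D(V)={1,2,3,5} D(W)={1,2,3,4,5}: no change => not a revision
Constraint 2 (W < X) on D(W)={1,2,3,4,5} D(X)={1,2,3,4,5}: W {1,2,3,4,5}->{1,2,3,4}; X {1,2,3,4,5}->{2,3,4,5} => REVISION
Constraint 3 (W + X = V) on D(W)={1,2,3,4} D(X)={2,3,4,5} D(V)={1,2,3,5}: W {1,2,3,4}->{1,2,3}; X {2,3,4,5}->{2,3,4}; V {1,2,3,5}->{3,5} => REVISION
Total revisions = 2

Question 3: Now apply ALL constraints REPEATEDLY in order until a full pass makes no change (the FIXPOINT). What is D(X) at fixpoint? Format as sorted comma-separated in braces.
pass 0 (initial): D(X)={1,2,3,4,5}
pass 1: V {1,2,3,5}->{3,5}; W {1,2,3,4,5}->{1,2,3}; X {1,2,3,4,5}->{2,3,4}
pass 2: no change
Fixpoint after 2 passes: D(X) = {2,3,4}

Answer: {2,3,4}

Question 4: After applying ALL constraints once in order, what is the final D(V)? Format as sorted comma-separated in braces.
Answer: {3,5}

Derivation:
Constraint 1 (V != W) on D(V)={1,2,3,5} D(W)={1,2,3,4,5}: no change
Constraint 2 (W < X) on D(W)={1,2,3,4,5} D(X)={1,2,3,4,5}: W {1,2,3,4,5}->{1,2,3,4}; X {1,2,3,4,5}->{2,3,4,5}
Constraint 3 (W + X = V) on D(W)={1,2,3,4} D(X)={2,3,4,5} D(V)={1,2,3,5}: W {1,2,3,4}->{1,2,3}; X {2,3,4,5}->{2,3,4}; V {1,2,3,5}->{3,5}
So after all 3 constraints: D(V) = {3,5}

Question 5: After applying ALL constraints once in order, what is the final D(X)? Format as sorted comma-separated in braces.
Answer: {2,3,4}

Derivation:
Constraint 1 (V != W) on D(V)={1,2,3,5} D(W)={1,2,3,4,5}: no change
Constraint 2 (W < X) on D(W)={1,2,3,4,5} D(X)={1,2,3,4,5}: W {1,2,3,4,5}->{1,2,3,4}; X {1,2,3,4,5}->{2,3,4,5}
Constraint 3 (W + X = V) on D(W)={1,2,3,4} D(X)={2,3,4,5} D(V)={1,2,3,5}: W {1,2,3,4}->{1,2,3}; X {2,3,4,5}->{2,3,4}; V {1,2,3,5}->{3,5}
So after all 3 constraints: D(X) = {2,3,4}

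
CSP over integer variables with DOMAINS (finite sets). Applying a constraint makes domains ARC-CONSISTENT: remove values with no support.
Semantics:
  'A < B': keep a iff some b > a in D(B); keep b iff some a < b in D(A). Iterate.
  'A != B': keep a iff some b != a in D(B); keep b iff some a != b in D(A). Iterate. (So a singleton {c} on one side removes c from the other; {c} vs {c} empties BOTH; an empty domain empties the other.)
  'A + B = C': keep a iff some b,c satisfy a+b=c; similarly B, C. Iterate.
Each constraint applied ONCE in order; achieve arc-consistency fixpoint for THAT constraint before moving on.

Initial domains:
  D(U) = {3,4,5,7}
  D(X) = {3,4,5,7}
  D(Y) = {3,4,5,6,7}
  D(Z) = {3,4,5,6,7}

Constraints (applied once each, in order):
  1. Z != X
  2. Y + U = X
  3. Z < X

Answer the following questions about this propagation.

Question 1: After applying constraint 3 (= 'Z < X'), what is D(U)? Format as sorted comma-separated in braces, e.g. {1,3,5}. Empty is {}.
Constraint 1 (Z != X) on D(Z)={3,4,5,6,7} D(X)={3,4,5,7}: no change
Constraint 2 (Y + U = X) on D(Y)={3,4,5,6,7} D(U)={3,4,5,7} D(X)={3,4,5,7}: Y {3,4,5,6,7}->{3,4}; U {3,4,5,7}->{3,4}; X {3,4,5,7}->{7}
Constraint 3 (Z < X) on D(Z)={3,4,5,6,7} D(X)={7}: Z {3,4,5,6,7}->{3,4,5,6}
So after constraint 3: D(U) = {3,4}

Answer: {3,4}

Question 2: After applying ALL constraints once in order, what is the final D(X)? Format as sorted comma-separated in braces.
Constraint 1 (Z != X) on D(Z)={3,4,5,6,7} D(X)={3,4,5,7}: no change
Constraint 2 (Y + U = X) on D(Y)={3,4,5,6,7} D(U)={3,4,5,7} D(X)={3,4,5,7}: Y {3,4,5,6,7}->{3,4}; U {3,4,5,7}->{3,4}; X {3,4,5,7}->{7}
Constraint 3 (Z < X) on D(Z)={3,4,5,6,7} D(X)={7}: Z {3,4,5,6,7}->{3,4,5,6}
So after all 3 constraints: D(X) = {7}

Answer: {7}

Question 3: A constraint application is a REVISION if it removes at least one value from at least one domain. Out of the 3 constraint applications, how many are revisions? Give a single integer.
Constraint 1 (Z != X) on D(Z)={3,4,5,6,7} D(X)={3,4,5,7}: no change => not a revision
Constraint 2 (Y + U = X) on D(Y)={3,4,5,6,7} D(U)={3,4,5,7} D(X)={3,4,5,7}: Y {3,4,5,6,7}->{3,4}; U {3,4,5,7}->{3,4}; X {3,4,5,7}->{7} => REVISION
Constraint 3 (Z < X) on D(Z)={3,4,5,6,7} D(X)={7}: Z {3,4,5,6,7}->{3,4,5,6} => REVISION
Total revisions = 2

Answer: 2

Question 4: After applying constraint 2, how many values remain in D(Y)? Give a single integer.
Answer: 2

Derivation:
Constraint 1 (Z != X) on D(Z)={3,4,5,6,7} D(X)={3,4,5,7}: no change
Constraint 2 (Y + U = X) on D(Y)={3,4,5,6,7} D(U)={3,4,5,7} D(X)={3,4,5,7}: Y {3,4,5,6,7}->{3,4}; U {3,4,5,7}->{3,4}; X {3,4,5,7}->{7}
So after constraint 2: D(Y)={3,4}, size = 2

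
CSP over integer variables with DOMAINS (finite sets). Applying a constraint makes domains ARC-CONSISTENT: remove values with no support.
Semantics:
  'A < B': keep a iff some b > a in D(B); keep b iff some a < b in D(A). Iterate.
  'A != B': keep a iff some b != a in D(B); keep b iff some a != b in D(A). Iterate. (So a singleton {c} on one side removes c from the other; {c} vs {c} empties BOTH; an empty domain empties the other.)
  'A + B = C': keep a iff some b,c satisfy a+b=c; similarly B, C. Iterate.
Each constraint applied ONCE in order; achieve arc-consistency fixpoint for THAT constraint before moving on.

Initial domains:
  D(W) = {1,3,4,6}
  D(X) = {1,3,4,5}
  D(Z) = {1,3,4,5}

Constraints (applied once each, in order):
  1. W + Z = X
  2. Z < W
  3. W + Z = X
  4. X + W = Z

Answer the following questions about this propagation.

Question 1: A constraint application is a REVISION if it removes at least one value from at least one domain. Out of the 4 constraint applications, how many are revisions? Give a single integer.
Constraint 1 (W + Z = X) on D(W)={1,3,4,6} D(Z)={1,3,4,5} D(X)={1,3,4,5}: W {1,3,4,6}->{1,3,4}; Z {1,3,4,5}->{1,3,4}; X {1,3,4,5}->{4,5} => REVISION
Constraint 2 (Z < W) on D(Z)={1,3,4} D(W)={1,3,4}: Z {1,3,4}->{1,3}; W {1,3,4}->{3,4} => REVISION
Constraint 3 (W + Z = X) on D(W)={3,4} D(Z)={1,3} D(X)={4,5}: Z {1,3}->{1} => REVISION
Constraint 4 (X + W = Z) on D(X)={4,5} D(W)={3,4} D(Z)={1}: X {4,5}->{}; W {3,4}->{}; Z {1}->{} => REVISION
Total revisions = 4

Answer: 4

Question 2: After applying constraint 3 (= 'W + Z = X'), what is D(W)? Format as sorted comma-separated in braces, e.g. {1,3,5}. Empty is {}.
Constraint 1 (W + Z = X) on D(W)={1,3,4,6} D(Z)={1,3,4,5} D(X)={1,3,4,5}: W {1,3,4,6}->{1,3,4}; Z {1,3,4,5}->{1,3,4}; X {1,3,4,5}->{4,5}
Constraint 2 (Z < W) on D(Z)={1,3,4} D(W)={1,3,4}: Z {1,3,4}->{1,3}; W {1,3,4}->{3,4}
Constraint 3 (W + Z = X) on D(W)={3,4} D(Z)={1,3} D(X)={4,5}: Z {1,3}->{1}
So after constraint 3: D(W) = {3,4}

Answer: {3,4}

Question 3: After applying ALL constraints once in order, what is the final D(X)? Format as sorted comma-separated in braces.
Answer: {}

Derivation:
Constraint 1 (W + Z = X) on D(W)={1,3,4,6} D(Z)={1,3,4,5} D(X)={1,3,4,5}: W {1,3,4,6}->{1,3,4}; Z {1,3,4,5}->{1,3,4}; X {1,3,4,5}->{4,5}
Constraint 2 (Z < W) on D(Z)={1,3,4} D(W)={1,3,4}: Z {1,3,4}->{1,3}; W {1,3,4}->{3,4}
Constraint 3 (W + Z = X) on D(W)={3,4} D(Z)={1,3} D(X)={4,5}: Z {1,3}->{1}
Constraint 4 (X + W = Z) on D(X)={4,5} D(W)={3,4} D(Z)={1}: X {4,5}->{}; W {3,4}->{}; Z {1}->{}
So after all 4 constraints: D(X) = {}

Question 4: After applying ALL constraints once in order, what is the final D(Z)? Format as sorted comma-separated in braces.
Constraint 1 (W + Z = X) on D(W)={1,3,4,6} D(Z)={1,3,4,5} D(X)={1,3,4,5}: W {1,3,4,6}->{1,3,4}; Z {1,3,4,5}->{1,3,4}; X {1,3,4,5}->{4,5}
Constraint 2 (Z < W) on D(Z)={1,3,4} D(W)={1,3,4}: Z {1,3,4}->{1,3}; W {1,3,4}->{3,4}
Constraint 3 (W + Z = X) on D(W)={3,4} D(Z)={1,3} D(X)={4,5}: Z {1,3}->{1}
Constraint 4 (X + W = Z) on D(X)={4,5} D(W)={3,4} D(Z)={1}: X {4,5}->{}; W {3,4}->{}; Z {1}->{}
So after all 4 constraints: D(Z) = {}

Answer: {}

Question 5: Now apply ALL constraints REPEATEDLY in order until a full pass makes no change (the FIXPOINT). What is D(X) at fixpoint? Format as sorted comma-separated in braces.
pass 0 (initial): D(X)={1,3,4,5}
pass 1: W {1,3,4,6}->{}; X {1,3,4,5}->{}; Z {1,3,4,5}->{}
pass 2: no change
Fixpoint after 2 passes: D(X) = {}

Answer: {}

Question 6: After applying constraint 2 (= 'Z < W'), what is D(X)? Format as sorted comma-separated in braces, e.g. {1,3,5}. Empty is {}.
Answer: {4,5}

Derivation:
Constraint 1 (W + Z = X) on D(W)={1,3,4,6} D(Z)={1,3,4,5} D(X)={1,3,4,5}: W {1,3,4,6}->{1,3,4}; Z {1,3,4,5}->{1,3,4}; X {1,3,4,5}->{4,5}
Constraint 2 (Z < W) on D(Z)={1,3,4} D(W)={1,3,4}: Z {1,3,4}->{1,3}; W {1,3,4}->{3,4}
So after constraint 2: D(X) = {4,5}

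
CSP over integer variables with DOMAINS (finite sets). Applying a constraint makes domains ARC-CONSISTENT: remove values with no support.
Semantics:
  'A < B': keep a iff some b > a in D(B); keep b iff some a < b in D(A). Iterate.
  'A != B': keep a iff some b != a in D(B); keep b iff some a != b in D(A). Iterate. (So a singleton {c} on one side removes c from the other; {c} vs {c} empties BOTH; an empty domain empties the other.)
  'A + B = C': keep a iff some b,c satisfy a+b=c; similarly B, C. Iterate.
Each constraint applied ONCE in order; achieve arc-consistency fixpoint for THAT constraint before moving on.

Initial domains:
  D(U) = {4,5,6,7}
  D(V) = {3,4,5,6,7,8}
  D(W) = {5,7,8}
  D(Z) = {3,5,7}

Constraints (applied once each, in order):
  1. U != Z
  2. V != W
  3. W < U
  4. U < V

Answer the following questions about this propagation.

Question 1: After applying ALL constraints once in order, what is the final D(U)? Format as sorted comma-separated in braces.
Answer: {6,7}

Derivation:
Constraint 1 (U != Z) on D(U)={4,5,6,7} D(Z)={3,5,7}: no change
Constraint 2 (V != W) on D(V)={3,4,5,6,7,8} D(W)={5,7,8}: no change
Constraint 3 (W < U) on D(W)={5,7,8} D(U)={4,5,6,7}: W {5,7,8}->{5}; U {4,5,6,7}->{6,7}
Constraint 4 (U < V) on D(U)={6,7} D(V)={3,4,5,6,7,8}: V {3,4,5,6,7,8}->{7,8}
So after all 4 constraints: D(U) = {6,7}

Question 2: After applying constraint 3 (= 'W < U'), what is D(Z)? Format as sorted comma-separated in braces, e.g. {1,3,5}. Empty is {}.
Answer: {3,5,7}

Derivation:
Constraint 1 (U != Z) on D(U)={4,5,6,7} D(Z)={3,5,7}: no change
Constraint 2 (V != W) on D(V)={3,4,5,6,7,8} D(W)={5,7,8}: no change
Constraint 3 (W < U) on D(W)={5,7,8} D(U)={4,5,6,7}: W {5,7,8}->{5}; U {4,5,6,7}->{6,7}
So after constraint 3: D(Z) = {3,5,7}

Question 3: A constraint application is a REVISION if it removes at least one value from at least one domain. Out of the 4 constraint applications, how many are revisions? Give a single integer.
Constraint 1 (U != Z) on D(U)={4,5,6,7} D(Z)={3,5,7}: no change => not a revision
Constraint 2 (V != W) on D(V)={3,4,5,6,7,8} D(W)={5,7,8}: no change => not a revision
Constraint 3 (W < U) on D(W)={5,7,8} D(U)={4,5,6,7}: W {5,7,8}->{5}; U {4,5,6,7}->{6,7} => REVISION
Constraint 4 (U < V) on D(U)={6,7} D(V)={3,4,5,6,7,8}: V {3,4,5,6,7,8}->{7,8} => REVISION
Total revisions = 2

Answer: 2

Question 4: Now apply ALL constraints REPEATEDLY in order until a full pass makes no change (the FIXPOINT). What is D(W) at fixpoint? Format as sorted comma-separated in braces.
Answer: {5}

Derivation:
pass 0 (initial): D(W)={5,7,8}
pass 1: U {4,5,6,7}->{6,7}; V {3,4,5,6,7,8}->{7,8}; W {5,7,8}->{5}
pass 2: no change
Fixpoint after 2 passes: D(W) = {5}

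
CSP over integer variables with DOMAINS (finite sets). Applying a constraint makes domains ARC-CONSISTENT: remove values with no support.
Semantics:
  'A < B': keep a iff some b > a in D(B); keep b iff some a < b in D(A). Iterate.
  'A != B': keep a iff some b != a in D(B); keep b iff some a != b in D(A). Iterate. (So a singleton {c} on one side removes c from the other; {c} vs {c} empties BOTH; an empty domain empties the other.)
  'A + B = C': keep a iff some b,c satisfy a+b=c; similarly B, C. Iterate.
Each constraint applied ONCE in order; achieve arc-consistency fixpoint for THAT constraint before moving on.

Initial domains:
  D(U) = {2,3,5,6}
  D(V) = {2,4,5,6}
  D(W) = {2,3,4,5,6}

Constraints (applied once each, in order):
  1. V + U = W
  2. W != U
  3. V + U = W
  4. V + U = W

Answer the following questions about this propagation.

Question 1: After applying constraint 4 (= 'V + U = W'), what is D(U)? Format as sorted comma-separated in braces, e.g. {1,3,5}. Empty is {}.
Answer: {2,3}

Derivation:
Constraint 1 (V + U = W) on D(V)={2,4,5,6} D(U)={2,3,5,6} D(W)={2,3,4,5,6}: V {2,4,5,6}->{2,4}; U {2,3,5,6}->{2,3}; W {2,3,4,5,6}->{4,5,6}
Constraint 2 (W != U) on D(W)={4,5,6} D(U)={2,3}: no change
Constraint 3 (V + U = W) on D(V)={2,4} D(U)={2,3} D(W)={4,5,6}: no change
Constraint 4 (V + U = W) on D(V)={2,4} D(U)={2,3} D(W)={4,5,6}: no change
So after constraint 4: D(U) = {2,3}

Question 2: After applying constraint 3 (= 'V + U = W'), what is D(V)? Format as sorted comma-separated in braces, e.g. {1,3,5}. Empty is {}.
Constraint 1 (V + U = W) on D(V)={2,4,5,6} D(U)={2,3,5,6} D(W)={2,3,4,5,6}: V {2,4,5,6}->{2,4}; U {2,3,5,6}->{2,3}; W {2,3,4,5,6}->{4,5,6}
Constraint 2 (W != U) on D(W)={4,5,6} D(U)={2,3}: no change
Constraint 3 (V + U = W) on D(V)={2,4} D(U)={2,3} D(W)={4,5,6}: no change
So after constraint 3: D(V) = {2,4}

Answer: {2,4}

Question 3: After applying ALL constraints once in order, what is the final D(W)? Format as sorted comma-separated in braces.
Constraint 1 (V + U = W) on D(V)={2,4,5,6} D(U)={2,3,5,6} D(W)={2,3,4,5,6}: V {2,4,5,6}->{2,4}; U {2,3,5,6}->{2,3}; W {2,3,4,5,6}->{4,5,6}
Constraint 2 (W != U) on D(W)={4,5,6} D(U)={2,3}: no change
Constraint 3 (V + U = W) on D(V)={2,4} D(U)={2,3} D(W)={4,5,6}: no change
Constraint 4 (V + U = W) on D(V)={2,4} D(U)={2,3} D(W)={4,5,6}: no change
So after all 4 constraints: D(W) = {4,5,6}

Answer: {4,5,6}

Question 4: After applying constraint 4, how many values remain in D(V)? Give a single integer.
Answer: 2

Derivation:
Constraint 1 (V + U = W) on D(V)={2,4,5,6} D(U)={2,3,5,6} D(W)={2,3,4,5,6}: V {2,4,5,6}->{2,4}; U {2,3,5,6}->{2,3}; W {2,3,4,5,6}->{4,5,6}
Constraint 2 (W != U) on D(W)={4,5,6} D(U)={2,3}: no change
Constraint 3 (V + U = W) on D(V)={2,4} D(U)={2,3} D(W)={4,5,6}: no change
Constraint 4 (V + U = W) on D(V)={2,4} D(U)={2,3} D(W)={4,5,6}: no change
So after constraint 4: D(V)={2,4}, size = 2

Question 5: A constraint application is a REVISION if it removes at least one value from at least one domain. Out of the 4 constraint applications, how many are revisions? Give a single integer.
Answer: 1

Derivation:
Constraint 1 (V + U = W) on D(V)={2,4,5,6} D(U)={2,3,5,6} D(W)={2,3,4,5,6}: V {2,4,5,6}->{2,4}; U {2,3,5,6}->{2,3}; W {2,3,4,5,6}->{4,5,6} => REVISION
Constraint 2 (W != U) on D(W)={4,5,6} D(U)={2,3}: no change => not a revision
Constraint 3 (V + U = W) on D(V)={2,4} D(U)={2,3} D(W)={4,5,6}: no change => not a revision
Constraint 4 (V + U = W) on D(V)={2,4} D(U)={2,3} D(W)={4,5,6}: no change => not a revision
Total revisions = 1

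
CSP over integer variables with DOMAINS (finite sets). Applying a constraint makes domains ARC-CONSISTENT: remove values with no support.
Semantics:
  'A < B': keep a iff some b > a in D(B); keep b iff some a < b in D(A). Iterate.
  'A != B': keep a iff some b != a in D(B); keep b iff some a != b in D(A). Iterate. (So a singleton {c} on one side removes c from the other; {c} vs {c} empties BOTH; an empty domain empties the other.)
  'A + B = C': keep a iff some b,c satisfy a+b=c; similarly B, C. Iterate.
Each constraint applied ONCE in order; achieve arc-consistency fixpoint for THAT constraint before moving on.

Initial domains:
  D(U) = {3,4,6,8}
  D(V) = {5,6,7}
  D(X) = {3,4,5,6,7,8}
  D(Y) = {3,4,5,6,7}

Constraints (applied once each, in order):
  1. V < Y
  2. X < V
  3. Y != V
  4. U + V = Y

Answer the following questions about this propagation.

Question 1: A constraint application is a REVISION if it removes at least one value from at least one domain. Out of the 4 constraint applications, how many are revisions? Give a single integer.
Constraint 1 (V < Y) on D(V)={5,6,7} D(Y)={3,4,5,6,7}: V {5,6,7}->{5,6}; Y {3,4,5,6,7}->{6,7} => REVISION
Constraint 2 (X < V) on D(X)={3,4,5,6,7,8} D(V)={5,6}: X {3,4,5,6,7,8}->{3,4,5} => REVISION
Constraint 3 (Y != V) on D(Y)={6,7} D(V)={5,6}: no change => not a revision
Constraint 4 (U + V = Y) on D(U)={3,4,6,8} D(V)={5,6} D(Y)={6,7}: U {3,4,6,8}->{}; V {5,6}->{}; Y {6,7}->{} => REVISION
Total revisions = 3

Answer: 3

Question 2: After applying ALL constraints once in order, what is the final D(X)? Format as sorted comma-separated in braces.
Answer: {3,4,5}

Derivation:
Constraint 1 (V < Y) on D(V)={5,6,7} D(Y)={3,4,5,6,7}: V {5,6,7}->{5,6}; Y {3,4,5,6,7}->{6,7}
Constraint 2 (X < V) on D(X)={3,4,5,6,7,8} D(V)={5,6}: X {3,4,5,6,7,8}->{3,4,5}
Constraint 3 (Y != V) on D(Y)={6,7} D(V)={5,6}: no change
Constraint 4 (U + V = Y) on D(U)={3,4,6,8} D(V)={5,6} D(Y)={6,7}: U {3,4,6,8}->{}; V {5,6}->{}; Y {6,7}->{}
So after all 4 constraints: D(X) = {3,4,5}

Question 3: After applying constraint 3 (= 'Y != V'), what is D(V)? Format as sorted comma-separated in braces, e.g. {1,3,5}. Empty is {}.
Constraint 1 (V < Y) on D(V)={5,6,7} D(Y)={3,4,5,6,7}: V {5,6,7}->{5,6}; Y {3,4,5,6,7}->{6,7}
Constraint 2 (X < V) on D(X)={3,4,5,6,7,8} D(V)={5,6}: X {3,4,5,6,7,8}->{3,4,5}
Constraint 3 (Y != V) on D(Y)={6,7} D(V)={5,6}: no change
So after constraint 3: D(V) = {5,6}

Answer: {5,6}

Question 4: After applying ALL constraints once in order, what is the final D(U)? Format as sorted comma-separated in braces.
Answer: {}

Derivation:
Constraint 1 (V < Y) on D(V)={5,6,7} D(Y)={3,4,5,6,7}: V {5,6,7}->{5,6}; Y {3,4,5,6,7}->{6,7}
Constraint 2 (X < V) on D(X)={3,4,5,6,7,8} D(V)={5,6}: X {3,4,5,6,7,8}->{3,4,5}
Constraint 3 (Y != V) on D(Y)={6,7} D(V)={5,6}: no change
Constraint 4 (U + V = Y) on D(U)={3,4,6,8} D(V)={5,6} D(Y)={6,7}: U {3,4,6,8}->{}; V {5,6}->{}; Y {6,7}->{}
So after all 4 constraints: D(U) = {}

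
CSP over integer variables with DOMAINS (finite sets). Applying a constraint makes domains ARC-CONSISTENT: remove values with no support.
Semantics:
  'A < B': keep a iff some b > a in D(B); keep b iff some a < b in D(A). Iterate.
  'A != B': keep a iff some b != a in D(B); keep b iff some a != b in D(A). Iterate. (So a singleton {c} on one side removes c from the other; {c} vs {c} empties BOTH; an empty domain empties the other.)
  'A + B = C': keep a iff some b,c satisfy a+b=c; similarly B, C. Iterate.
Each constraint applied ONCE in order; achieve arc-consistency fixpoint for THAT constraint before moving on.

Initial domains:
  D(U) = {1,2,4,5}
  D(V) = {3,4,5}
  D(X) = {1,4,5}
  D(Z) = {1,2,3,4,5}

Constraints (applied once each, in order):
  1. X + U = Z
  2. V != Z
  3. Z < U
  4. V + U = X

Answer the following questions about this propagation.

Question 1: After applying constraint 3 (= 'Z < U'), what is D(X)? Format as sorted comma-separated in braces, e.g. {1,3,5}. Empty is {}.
Answer: {1,4}

Derivation:
Constraint 1 (X + U = Z) on D(X)={1,4,5} D(U)={1,2,4,5} D(Z)={1,2,3,4,5}: X {1,4,5}->{1,4}; U {1,2,4,5}->{1,2,4}; Z {1,2,3,4,5}->{2,3,5}
Constraint 2 (V != Z) on D(V)={3,4,5} D(Z)={2,3,5}: no change
Constraint 3 (Z < U) on D(Z)={2,3,5} D(U)={1,2,4}: Z {2,3,5}->{2,3}; U {1,2,4}->{4}
So after constraint 3: D(X) = {1,4}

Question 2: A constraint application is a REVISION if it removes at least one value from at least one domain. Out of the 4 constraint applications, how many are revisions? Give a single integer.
Constraint 1 (X + U = Z) on D(X)={1,4,5} D(U)={1,2,4,5} D(Z)={1,2,3,4,5}: X {1,4,5}->{1,4}; U {1,2,4,5}->{1,2,4}; Z {1,2,3,4,5}->{2,3,5} => REVISION
Constraint 2 (V != Z) on D(V)={3,4,5} D(Z)={2,3,5}: no change => not a revision
Constraint 3 (Z < U) on D(Z)={2,3,5} D(U)={1,2,4}: Z {2,3,5}->{2,3}; U {1,2,4}->{4} => REVISION
Constraint 4 (V + U = X) on D(V)={3,4,5} D(U)={4} D(X)={1,4}: V {3,4,5}->{}; U {4}->{}; X {1,4}->{} => REVISION
Total revisions = 3

Answer: 3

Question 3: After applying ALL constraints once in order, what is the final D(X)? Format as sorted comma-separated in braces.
Answer: {}

Derivation:
Constraint 1 (X + U = Z) on D(X)={1,4,5} D(U)={1,2,4,5} D(Z)={1,2,3,4,5}: X {1,4,5}->{1,4}; U {1,2,4,5}->{1,2,4}; Z {1,2,3,4,5}->{2,3,5}
Constraint 2 (V != Z) on D(V)={3,4,5} D(Z)={2,3,5}: no change
Constraint 3 (Z < U) on D(Z)={2,3,5} D(U)={1,2,4}: Z {2,3,5}->{2,3}; U {1,2,4}->{4}
Constraint 4 (V + U = X) on D(V)={3,4,5} D(U)={4} D(X)={1,4}: V {3,4,5}->{}; U {4}->{}; X {1,4}->{}
So after all 4 constraints: D(X) = {}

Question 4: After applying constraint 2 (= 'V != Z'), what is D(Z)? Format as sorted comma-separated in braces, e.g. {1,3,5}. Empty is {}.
Answer: {2,3,5}

Derivation:
Constraint 1 (X + U = Z) on D(X)={1,4,5} D(U)={1,2,4,5} D(Z)={1,2,3,4,5}: X {1,4,5}->{1,4}; U {1,2,4,5}->{1,2,4}; Z {1,2,3,4,5}->{2,3,5}
Constraint 2 (V != Z) on D(V)={3,4,5} D(Z)={2,3,5}: no change
So after constraint 2: D(Z) = {2,3,5}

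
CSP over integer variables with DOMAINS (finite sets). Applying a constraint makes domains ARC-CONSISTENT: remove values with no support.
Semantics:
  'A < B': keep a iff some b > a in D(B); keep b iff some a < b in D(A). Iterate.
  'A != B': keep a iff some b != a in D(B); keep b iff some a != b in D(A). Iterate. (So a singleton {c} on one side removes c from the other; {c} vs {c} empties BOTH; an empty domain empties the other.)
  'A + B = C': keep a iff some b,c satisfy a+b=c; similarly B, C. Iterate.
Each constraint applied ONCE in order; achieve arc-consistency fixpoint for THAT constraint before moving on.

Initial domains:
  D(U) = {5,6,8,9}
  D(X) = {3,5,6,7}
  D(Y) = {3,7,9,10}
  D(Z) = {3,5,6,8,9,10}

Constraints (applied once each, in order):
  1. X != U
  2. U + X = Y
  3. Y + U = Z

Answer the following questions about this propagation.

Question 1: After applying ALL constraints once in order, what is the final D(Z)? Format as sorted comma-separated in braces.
Constraint 1 (X != U) on D(X)={3,5,6,7} D(U)={5,6,8,9}: no change
Constraint 2 (U + X = Y) on D(U)={5,6,8,9} D(X)={3,5,6,7} D(Y)={3,7,9,10}: U {5,6,8,9}->{5,6}; X {3,5,6,7}->{3,5}; Y {3,7,9,10}->{9,10}
Constraint 3 (Y + U = Z) on D(Y)={9,10} D(U)={5,6} D(Z)={3,5,6,8,9,10}: Y {9,10}->{}; U {5,6}->{}; Z {3,5,6,8,9,10}->{}
So after all 3 constraints: D(Z) = {}

Answer: {}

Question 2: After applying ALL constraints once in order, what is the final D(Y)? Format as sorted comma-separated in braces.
Constraint 1 (X != U) on D(X)={3,5,6,7} D(U)={5,6,8,9}: no change
Constraint 2 (U + X = Y) on D(U)={5,6,8,9} D(X)={3,5,6,7} D(Y)={3,7,9,10}: U {5,6,8,9}->{5,6}; X {3,5,6,7}->{3,5}; Y {3,7,9,10}->{9,10}
Constraint 3 (Y + U = Z) on D(Y)={9,10} D(U)={5,6} D(Z)={3,5,6,8,9,10}: Y {9,10}->{}; U {5,6}->{}; Z {3,5,6,8,9,10}->{}
So after all 3 constraints: D(Y) = {}

Answer: {}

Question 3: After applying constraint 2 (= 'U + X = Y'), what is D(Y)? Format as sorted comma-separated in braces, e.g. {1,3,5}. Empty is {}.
Answer: {9,10}

Derivation:
Constraint 1 (X != U) on D(X)={3,5,6,7} D(U)={5,6,8,9}: no change
Constraint 2 (U + X = Y) on D(U)={5,6,8,9} D(X)={3,5,6,7} D(Y)={3,7,9,10}: U {5,6,8,9}->{5,6}; X {3,5,6,7}->{3,5}; Y {3,7,9,10}->{9,10}
So after constraint 2: D(Y) = {9,10}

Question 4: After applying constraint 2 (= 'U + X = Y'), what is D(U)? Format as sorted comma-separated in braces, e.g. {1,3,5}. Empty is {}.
Answer: {5,6}

Derivation:
Constraint 1 (X != U) on D(X)={3,5,6,7} D(U)={5,6,8,9}: no change
Constraint 2 (U + X = Y) on D(U)={5,6,8,9} D(X)={3,5,6,7} D(Y)={3,7,9,10}: U {5,6,8,9}->{5,6}; X {3,5,6,7}->{3,5}; Y {3,7,9,10}->{9,10}
So after constraint 2: D(U) = {5,6}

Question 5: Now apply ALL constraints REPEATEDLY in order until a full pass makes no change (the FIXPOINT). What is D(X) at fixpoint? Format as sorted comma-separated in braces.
pass 0 (initial): D(X)={3,5,6,7}
pass 1: U {5,6,8,9}->{}; X {3,5,6,7}->{3,5}; Y {3,7,9,10}->{}; Z {3,5,6,8,9,10}->{}
pass 2: X {3,5}->{}
pass 3: no change
Fixpoint after 3 passes: D(X) = {}

Answer: {}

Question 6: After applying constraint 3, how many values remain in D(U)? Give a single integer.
Constraint 1 (X != U) on D(X)={3,5,6,7} D(U)={5,6,8,9}: no change
Constraint 2 (U + X = Y) on D(U)={5,6,8,9} D(X)={3,5,6,7} D(Y)={3,7,9,10}: U {5,6,8,9}->{5,6}; X {3,5,6,7}->{3,5}; Y {3,7,9,10}->{9,10}
Constraint 3 (Y + U = Z) on D(Y)={9,10} D(U)={5,6} D(Z)={3,5,6,8,9,10}: Y {9,10}->{}; U {5,6}->{}; Z {3,5,6,8,9,10}->{}
So after constraint 3: D(U)={}, size = 0

Answer: 0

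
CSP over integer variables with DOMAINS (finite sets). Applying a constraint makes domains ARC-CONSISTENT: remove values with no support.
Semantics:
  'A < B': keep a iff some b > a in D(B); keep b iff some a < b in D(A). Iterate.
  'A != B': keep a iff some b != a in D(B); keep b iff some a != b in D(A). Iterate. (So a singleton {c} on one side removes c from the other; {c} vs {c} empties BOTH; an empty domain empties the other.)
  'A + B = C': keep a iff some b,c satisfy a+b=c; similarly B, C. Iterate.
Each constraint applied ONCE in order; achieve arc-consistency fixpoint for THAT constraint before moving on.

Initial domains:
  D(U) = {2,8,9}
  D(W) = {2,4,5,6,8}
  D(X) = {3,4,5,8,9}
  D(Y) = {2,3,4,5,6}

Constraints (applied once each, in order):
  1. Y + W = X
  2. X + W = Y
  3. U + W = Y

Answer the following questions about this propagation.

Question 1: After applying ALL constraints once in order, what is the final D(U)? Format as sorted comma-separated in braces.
Constraint 1 (Y + W = X) on D(Y)={2,3,4,5,6} D(W)={2,4,5,6,8} D(X)={3,4,5,8,9}: W {2,4,5,6,8}->{2,4,5,6}; X {3,4,5,8,9}->{4,5,8,9}
Constraint 2 (X + W = Y) on D(X)={4,5,8,9} D(W)={2,4,5,6} D(Y)={2,3,4,5,6}: X {4,5,8,9}->{4}; W {2,4,5,6}->{2}; Y {2,3,4,5,6}->{6}
Constraint 3 (U + W = Y) on D(U)={2,8,9} D(W)={2} D(Y)={6}: U {2,8,9}->{}; W {2}->{}; Y {6}->{}
So after all 3 constraints: D(U) = {}

Answer: {}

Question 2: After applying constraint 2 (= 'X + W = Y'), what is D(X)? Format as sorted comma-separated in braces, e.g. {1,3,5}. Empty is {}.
Constraint 1 (Y + W = X) on D(Y)={2,3,4,5,6} D(W)={2,4,5,6,8} D(X)={3,4,5,8,9}: W {2,4,5,6,8}->{2,4,5,6}; X {3,4,5,8,9}->{4,5,8,9}
Constraint 2 (X + W = Y) on D(X)={4,5,8,9} D(W)={2,4,5,6} D(Y)={2,3,4,5,6}: X {4,5,8,9}->{4}; W {2,4,5,6}->{2}; Y {2,3,4,5,6}->{6}
So after constraint 2: D(X) = {4}

Answer: {4}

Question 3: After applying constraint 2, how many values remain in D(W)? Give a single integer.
Constraint 1 (Y + W = X) on D(Y)={2,3,4,5,6} D(W)={2,4,5,6,8} D(X)={3,4,5,8,9}: W {2,4,5,6,8}->{2,4,5,6}; X {3,4,5,8,9}->{4,5,8,9}
Constraint 2 (X + W = Y) on D(X)={4,5,8,9} D(W)={2,4,5,6} D(Y)={2,3,4,5,6}: X {4,5,8,9}->{4}; W {2,4,5,6}->{2}; Y {2,3,4,5,6}->{6}
So after constraint 2: D(W)={2}, size = 1

Answer: 1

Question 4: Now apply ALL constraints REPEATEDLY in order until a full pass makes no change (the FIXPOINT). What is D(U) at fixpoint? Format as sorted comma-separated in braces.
pass 0 (initial): D(U)={2,8,9}
pass 1: U {2,8,9}->{}; W {2,4,5,6,8}->{}; X {3,4,5,8,9}->{4}; Y {2,3,4,5,6}->{}
pass 2: X {4}->{}
pass 3: no change
Fixpoint after 3 passes: D(U) = {}

Answer: {}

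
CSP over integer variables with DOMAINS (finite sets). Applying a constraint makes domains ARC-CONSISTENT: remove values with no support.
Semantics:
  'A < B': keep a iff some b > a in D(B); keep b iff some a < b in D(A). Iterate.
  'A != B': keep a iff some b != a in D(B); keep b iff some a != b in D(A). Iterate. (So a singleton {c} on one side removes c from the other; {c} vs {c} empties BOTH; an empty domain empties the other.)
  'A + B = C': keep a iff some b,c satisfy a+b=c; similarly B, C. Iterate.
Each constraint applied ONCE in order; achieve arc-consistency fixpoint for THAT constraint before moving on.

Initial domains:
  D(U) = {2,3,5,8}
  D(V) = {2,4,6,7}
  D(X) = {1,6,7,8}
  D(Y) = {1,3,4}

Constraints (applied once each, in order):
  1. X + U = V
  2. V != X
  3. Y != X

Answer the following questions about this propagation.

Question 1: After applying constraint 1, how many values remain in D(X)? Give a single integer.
Constraint 1 (X + U = V) on D(X)={1,6,7,8} D(U)={2,3,5,8} D(V)={2,4,6,7}: X {1,6,7,8}->{1}; U {2,3,5,8}->{3,5}; V {2,4,6,7}->{4,6}
So after constraint 1: D(X)={1}, size = 1

Answer: 1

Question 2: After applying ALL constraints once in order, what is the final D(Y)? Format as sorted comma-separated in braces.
Constraint 1 (X + U = V) on D(X)={1,6,7,8} D(U)={2,3,5,8} D(V)={2,4,6,7}: X {1,6,7,8}->{1}; U {2,3,5,8}->{3,5}; V {2,4,6,7}->{4,6}
Constraint 2 (V != X) on D(V)={4,6} D(X)={1}: no change
Constraint 3 (Y != X) on D(Y)={1,3,4} D(X)={1}: Y {1,3,4}->{3,4}
So after all 3 constraints: D(Y) = {3,4}

Answer: {3,4}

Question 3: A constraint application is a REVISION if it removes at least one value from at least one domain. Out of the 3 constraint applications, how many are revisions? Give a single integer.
Constraint 1 (X + U = V) on D(X)={1,6,7,8} D(U)={2,3,5,8} D(V)={2,4,6,7}: X {1,6,7,8}->{1}; U {2,3,5,8}->{3,5}; V {2,4,6,7}->{4,6} => REVISION
Constraint 2 (V != X) on D(V)={4,6} D(X)={1}: no change => not a revision
Constraint 3 (Y != X) on D(Y)={1,3,4} D(X)={1}: Y {1,3,4}->{3,4} => REVISION
Total revisions = 2

Answer: 2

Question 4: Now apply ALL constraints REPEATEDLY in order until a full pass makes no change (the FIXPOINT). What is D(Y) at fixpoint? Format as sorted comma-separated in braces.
pass 0 (initial): D(Y)={1,3,4}
pass 1: U {2,3,5,8}->{3,5}; V {2,4,6,7}->{4,6}; X {1,6,7,8}->{1}; Y {1,3,4}->{3,4}
pass 2: no change
Fixpoint after 2 passes: D(Y) = {3,4}

Answer: {3,4}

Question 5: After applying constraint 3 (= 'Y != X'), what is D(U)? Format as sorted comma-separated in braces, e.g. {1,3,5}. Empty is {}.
Answer: {3,5}

Derivation:
Constraint 1 (X + U = V) on D(X)={1,6,7,8} D(U)={2,3,5,8} D(V)={2,4,6,7}: X {1,6,7,8}->{1}; U {2,3,5,8}->{3,5}; V {2,4,6,7}->{4,6}
Constraint 2 (V != X) on D(V)={4,6} D(X)={1}: no change
Constraint 3 (Y != X) on D(Y)={1,3,4} D(X)={1}: Y {1,3,4}->{3,4}
So after constraint 3: D(U) = {3,5}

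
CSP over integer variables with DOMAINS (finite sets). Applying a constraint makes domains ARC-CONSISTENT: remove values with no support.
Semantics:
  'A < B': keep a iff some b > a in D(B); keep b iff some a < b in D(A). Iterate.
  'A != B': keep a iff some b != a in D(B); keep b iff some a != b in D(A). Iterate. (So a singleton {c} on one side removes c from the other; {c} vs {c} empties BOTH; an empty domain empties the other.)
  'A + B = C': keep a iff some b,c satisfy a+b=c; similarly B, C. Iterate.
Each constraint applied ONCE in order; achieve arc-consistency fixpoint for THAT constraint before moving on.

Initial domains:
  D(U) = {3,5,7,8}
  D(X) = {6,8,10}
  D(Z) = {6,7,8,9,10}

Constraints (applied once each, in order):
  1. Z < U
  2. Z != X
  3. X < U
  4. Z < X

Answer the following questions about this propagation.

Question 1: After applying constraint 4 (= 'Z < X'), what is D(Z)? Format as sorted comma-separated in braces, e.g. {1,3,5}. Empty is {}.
Answer: {}

Derivation:
Constraint 1 (Z < U) on D(Z)={6,7,8,9,10} D(U)={3,5,7,8}: Z {6,7,8,9,10}->{6,7}; U {3,5,7,8}->{7,8}
Constraint 2 (Z != X) on D(Z)={6,7} D(X)={6,8,10}: no change
Constraint 3 (X < U) on D(X)={6,8,10} D(U)={7,8}: X {6,8,10}->{6}
Constraint 4 (Z < X) on D(Z)={6,7} D(X)={6}: Z {6,7}->{}; X {6}->{}
So after constraint 4: D(Z) = {}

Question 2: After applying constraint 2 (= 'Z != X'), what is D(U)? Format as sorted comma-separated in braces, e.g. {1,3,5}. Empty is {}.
Constraint 1 (Z < U) on D(Z)={6,7,8,9,10} D(U)={3,5,7,8}: Z {6,7,8,9,10}->{6,7}; U {3,5,7,8}->{7,8}
Constraint 2 (Z != X) on D(Z)={6,7} D(X)={6,8,10}: no change
So after constraint 2: D(U) = {7,8}

Answer: {7,8}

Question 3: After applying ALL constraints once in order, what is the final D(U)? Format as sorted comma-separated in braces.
Constraint 1 (Z < U) on D(Z)={6,7,8,9,10} D(U)={3,5,7,8}: Z {6,7,8,9,10}->{6,7}; U {3,5,7,8}->{7,8}
Constraint 2 (Z != X) on D(Z)={6,7} D(X)={6,8,10}: no change
Constraint 3 (X < U) on D(X)={6,8,10} D(U)={7,8}: X {6,8,10}->{6}
Constraint 4 (Z < X) on D(Z)={6,7} D(X)={6}: Z {6,7}->{}; X {6}->{}
So after all 4 constraints: D(U) = {7,8}

Answer: {7,8}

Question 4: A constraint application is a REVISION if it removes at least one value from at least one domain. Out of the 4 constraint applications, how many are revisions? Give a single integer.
Answer: 3

Derivation:
Constraint 1 (Z < U) on D(Z)={6,7,8,9,10} D(U)={3,5,7,8}: Z {6,7,8,9,10}->{6,7}; U {3,5,7,8}->{7,8} => REVISION
Constraint 2 (Z != X) on D(Z)={6,7} D(X)={6,8,10}: no change => not a revision
Constraint 3 (X < U) on D(X)={6,8,10} D(U)={7,8}: X {6,8,10}->{6} => REVISION
Constraint 4 (Z < X) on D(Z)={6,7} D(X)={6}: Z {6,7}->{}; X {6}->{} => REVISION
Total revisions = 3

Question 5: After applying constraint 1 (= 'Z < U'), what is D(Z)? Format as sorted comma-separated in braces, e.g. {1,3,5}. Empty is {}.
Answer: {6,7}

Derivation:
Constraint 1 (Z < U) on D(Z)={6,7,8,9,10} D(U)={3,5,7,8}: Z {6,7,8,9,10}->{6,7}; U {3,5,7,8}->{7,8}
So after constraint 1: D(Z) = {6,7}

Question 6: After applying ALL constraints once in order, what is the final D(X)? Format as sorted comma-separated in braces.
Constraint 1 (Z < U) on D(Z)={6,7,8,9,10} D(U)={3,5,7,8}: Z {6,7,8,9,10}->{6,7}; U {3,5,7,8}->{7,8}
Constraint 2 (Z != X) on D(Z)={6,7} D(X)={6,8,10}: no change
Constraint 3 (X < U) on D(X)={6,8,10} D(U)={7,8}: X {6,8,10}->{6}
Constraint 4 (Z < X) on D(Z)={6,7} D(X)={6}: Z {6,7}->{}; X {6}->{}
So after all 4 constraints: D(X) = {}

Answer: {}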